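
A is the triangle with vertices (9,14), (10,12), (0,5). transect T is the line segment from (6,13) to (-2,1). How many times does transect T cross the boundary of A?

2

The segment meets the boundary at (1.25,5.875), (2,7).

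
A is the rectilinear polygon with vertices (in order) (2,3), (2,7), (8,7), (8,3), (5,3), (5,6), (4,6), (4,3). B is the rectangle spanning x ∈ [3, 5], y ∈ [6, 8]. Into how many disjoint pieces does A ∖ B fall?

2

A ∖ B splits into 2 disjoint pieces (area 7, area 12).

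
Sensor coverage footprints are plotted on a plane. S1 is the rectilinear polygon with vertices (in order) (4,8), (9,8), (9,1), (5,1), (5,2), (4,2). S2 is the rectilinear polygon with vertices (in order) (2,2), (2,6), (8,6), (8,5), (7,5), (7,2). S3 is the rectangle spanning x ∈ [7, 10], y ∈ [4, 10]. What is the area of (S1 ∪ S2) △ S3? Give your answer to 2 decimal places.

|S1 ∪ S2| = 42.
|(S1 ∪ S2) ∩ S3| = 8.
|(S1 ∪ S2) △ S3| = 42 + 18 − 16 = 44.00.

44.00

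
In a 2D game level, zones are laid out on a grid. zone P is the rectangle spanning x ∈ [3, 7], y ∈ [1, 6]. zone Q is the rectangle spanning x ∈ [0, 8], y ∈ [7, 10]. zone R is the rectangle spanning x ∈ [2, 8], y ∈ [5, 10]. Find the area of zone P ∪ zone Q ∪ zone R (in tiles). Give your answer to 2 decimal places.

52.00

By inclusion–exclusion:
Individual areas: |zone P| = 20, |zone Q| = 24, |zone R| = 30.
|zone P∩zone Q| = 0 (no overlap).
|zone P∩zone R|: x∈[3,7], y∈[5,6] → 4·1 = 4.
|zone Q∩zone R|: x∈[2,8], y∈[7,10] → 6·3 = 18.
|zone P∩zone Q∩zone R| = 0.
|zone P ∪ zone Q ∪ zone R| = 74 − 22 + 0 = 52.00.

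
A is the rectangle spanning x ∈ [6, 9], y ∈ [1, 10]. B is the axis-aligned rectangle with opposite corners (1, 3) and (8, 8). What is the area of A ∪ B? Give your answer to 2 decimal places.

52.00

By inclusion–exclusion:
Individual areas: |A| = 27, |B| = 35.
|A∩B|: x∈[6,8], y∈[3,8] → 2·5 = 10.
|A ∪ B| = 62 − 10 = 52.00.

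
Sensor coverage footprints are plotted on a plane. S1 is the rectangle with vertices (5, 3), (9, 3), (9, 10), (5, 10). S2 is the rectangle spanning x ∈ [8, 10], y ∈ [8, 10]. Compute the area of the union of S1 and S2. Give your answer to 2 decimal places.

30.00

By inclusion–exclusion:
Individual areas: |S1| = 28, |S2| = 4.
|S1∩S2|: x∈[8,9], y∈[8,10] → 1·2 = 2.
|S1 ∪ S2| = 32 − 2 = 30.00.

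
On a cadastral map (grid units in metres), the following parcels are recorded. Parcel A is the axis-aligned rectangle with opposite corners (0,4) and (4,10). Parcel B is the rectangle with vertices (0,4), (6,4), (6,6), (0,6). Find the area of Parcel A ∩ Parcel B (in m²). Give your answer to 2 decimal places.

|Parcel A∩Parcel B|: x∈[0,4], y∈[4,6] → 4·2 = 8.

8.00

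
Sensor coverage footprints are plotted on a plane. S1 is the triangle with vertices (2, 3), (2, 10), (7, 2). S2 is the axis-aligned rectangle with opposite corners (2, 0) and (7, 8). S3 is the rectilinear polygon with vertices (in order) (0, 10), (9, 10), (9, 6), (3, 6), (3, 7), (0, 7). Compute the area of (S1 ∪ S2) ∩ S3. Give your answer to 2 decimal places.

The region (S1 ∪ S2) ∩ S3 is the polygon with vertices (2,10), (3.25,8), (7,8), (7,6), (3,6), (3,7), (2,7), (2,8).
By the shoelace formula its area is 10.25.

10.25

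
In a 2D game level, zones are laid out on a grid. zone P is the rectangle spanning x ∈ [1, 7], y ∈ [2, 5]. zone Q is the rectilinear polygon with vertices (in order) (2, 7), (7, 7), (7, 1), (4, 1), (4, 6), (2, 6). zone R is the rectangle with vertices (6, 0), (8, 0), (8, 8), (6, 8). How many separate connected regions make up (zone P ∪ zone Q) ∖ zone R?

(zone P ∪ zone Q) ∖ zone R is a single connected region.

1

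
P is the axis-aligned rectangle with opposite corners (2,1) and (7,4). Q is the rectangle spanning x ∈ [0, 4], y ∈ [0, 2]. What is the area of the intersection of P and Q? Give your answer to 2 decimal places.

2.00

|P∩Q|: x∈[2,4], y∈[1,2] → 2·1 = 2.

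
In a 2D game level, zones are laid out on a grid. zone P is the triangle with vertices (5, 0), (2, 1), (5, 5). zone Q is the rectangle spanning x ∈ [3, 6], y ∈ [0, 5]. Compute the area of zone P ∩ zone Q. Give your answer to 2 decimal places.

6.67

The intersection is the polygon with vertices (3,0.667), (3,2.333), (5,5), (5,0).
By the shoelace formula its area is 6.67.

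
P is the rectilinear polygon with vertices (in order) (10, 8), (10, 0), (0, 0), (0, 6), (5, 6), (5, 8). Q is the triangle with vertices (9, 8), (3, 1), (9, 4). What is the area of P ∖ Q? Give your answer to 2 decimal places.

|P| = 70, |P∩Q| = 12.
|P ∖ Q| = |P| − |P∩Q| = 70 − 12 = 58.00.

58.00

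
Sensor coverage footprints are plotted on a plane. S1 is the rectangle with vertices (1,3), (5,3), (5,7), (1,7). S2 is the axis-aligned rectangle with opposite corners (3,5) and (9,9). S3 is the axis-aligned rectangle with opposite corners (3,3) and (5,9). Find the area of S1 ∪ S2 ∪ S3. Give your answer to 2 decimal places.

By inclusion–exclusion:
Individual areas: |S1| = 16, |S2| = 24, |S3| = 12.
|S1∩S2|: x∈[3,5], y∈[5,7] → 2·2 = 4.
|S1∩S3|: x∈[3,5], y∈[3,7] → 2·4 = 8.
|S2∩S3|: x∈[3,5], y∈[5,9] → 2·4 = 8.
|S1∩S2∩S3| = 4.
|S1 ∪ S2 ∪ S3| = 52 − 20 + 4 = 36.00.

36.00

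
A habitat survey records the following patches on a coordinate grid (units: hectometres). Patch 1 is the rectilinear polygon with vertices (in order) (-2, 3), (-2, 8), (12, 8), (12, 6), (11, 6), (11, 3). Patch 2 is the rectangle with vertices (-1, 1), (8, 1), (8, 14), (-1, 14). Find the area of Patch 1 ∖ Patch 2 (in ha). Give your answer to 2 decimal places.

|Patch 1| = 67, |Patch 1∩Patch 2| = 45.
|Patch 1 ∖ Patch 2| = |Patch 1| − |Patch 1∩Patch 2| = 67 − 45 = 22.00.

22.00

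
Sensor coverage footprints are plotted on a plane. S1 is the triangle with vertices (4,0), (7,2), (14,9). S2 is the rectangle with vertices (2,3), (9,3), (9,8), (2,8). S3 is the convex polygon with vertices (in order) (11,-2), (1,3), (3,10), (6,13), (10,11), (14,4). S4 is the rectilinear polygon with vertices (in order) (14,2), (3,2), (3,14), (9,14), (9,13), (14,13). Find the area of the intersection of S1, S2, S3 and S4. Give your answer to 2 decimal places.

The intersection is the polygon with vertices (9,4.5), (9,4), (8,3), (7.333,3).
By the shoelace formula its area is 0.75.

0.75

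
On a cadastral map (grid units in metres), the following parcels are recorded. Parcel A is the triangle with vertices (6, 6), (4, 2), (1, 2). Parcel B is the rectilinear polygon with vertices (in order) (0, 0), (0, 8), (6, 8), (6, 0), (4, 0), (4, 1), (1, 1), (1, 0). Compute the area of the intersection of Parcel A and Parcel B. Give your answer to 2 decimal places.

6.00

The intersection is the polygon with vertices (4,2), (1,2), (6,6).
By the shoelace formula its area is 6.00.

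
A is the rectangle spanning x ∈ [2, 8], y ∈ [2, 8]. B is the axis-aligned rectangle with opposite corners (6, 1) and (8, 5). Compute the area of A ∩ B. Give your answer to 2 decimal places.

|A∩B|: x∈[6,8], y∈[2,5] → 2·3 = 6.

6.00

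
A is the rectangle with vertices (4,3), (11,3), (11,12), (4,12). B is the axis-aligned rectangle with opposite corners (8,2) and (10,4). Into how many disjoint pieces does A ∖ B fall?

1

A ∖ B is a single connected region.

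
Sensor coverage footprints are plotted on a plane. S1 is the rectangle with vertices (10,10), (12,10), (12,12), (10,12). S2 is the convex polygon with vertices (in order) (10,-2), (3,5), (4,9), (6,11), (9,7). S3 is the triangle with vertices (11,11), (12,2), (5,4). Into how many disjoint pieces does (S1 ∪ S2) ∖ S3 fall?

2

(S1 ∪ S2) ∖ S3 splits into 2 disjoint pieces (area 3.5159, area 33.9517).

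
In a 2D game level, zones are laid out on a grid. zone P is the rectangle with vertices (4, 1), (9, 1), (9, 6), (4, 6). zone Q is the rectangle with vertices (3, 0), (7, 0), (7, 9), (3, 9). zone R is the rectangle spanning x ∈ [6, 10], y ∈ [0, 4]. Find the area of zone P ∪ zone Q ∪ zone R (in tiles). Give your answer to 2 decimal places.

By inclusion–exclusion:
Individual areas: |zone P| = 25, |zone Q| = 36, |zone R| = 16.
|zone P∩zone Q|: x∈[4,7], y∈[1,6] → 3·5 = 15.
|zone P∩zone R|: x∈[6,9], y∈[1,4] → 3·3 = 9.
|zone Q∩zone R|: x∈[6,7], y∈[0,4] → 1·4 = 4.
|zone P∩zone Q∩zone R| = 3.
|zone P ∪ zone Q ∪ zone R| = 77 − 28 + 3 = 52.00.

52.00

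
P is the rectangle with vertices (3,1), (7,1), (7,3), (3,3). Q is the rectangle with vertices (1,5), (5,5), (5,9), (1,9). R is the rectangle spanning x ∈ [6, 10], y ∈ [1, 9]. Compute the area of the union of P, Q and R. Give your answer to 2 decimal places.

By inclusion–exclusion:
Individual areas: |P| = 8, |Q| = 16, |R| = 32.
|P∩Q| = 0 (no overlap).
|P∩R|: x∈[6,7], y∈[1,3] → 1·2 = 2.
|Q∩R| = 0 (no overlap).
|P∩Q∩R| = 0.
|P ∪ Q ∪ R| = 56 − 2 + 0 = 54.00.

54.00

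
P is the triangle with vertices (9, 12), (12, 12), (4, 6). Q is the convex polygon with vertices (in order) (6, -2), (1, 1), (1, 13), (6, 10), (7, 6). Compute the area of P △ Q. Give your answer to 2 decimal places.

|P| = 9, |Q| = 66, |P∩Q| = 1.3117.
|P △ Q| = |P| + |Q| − 2·|P∩Q| = 9 + 66 − 2.6235 = 72.38.

72.38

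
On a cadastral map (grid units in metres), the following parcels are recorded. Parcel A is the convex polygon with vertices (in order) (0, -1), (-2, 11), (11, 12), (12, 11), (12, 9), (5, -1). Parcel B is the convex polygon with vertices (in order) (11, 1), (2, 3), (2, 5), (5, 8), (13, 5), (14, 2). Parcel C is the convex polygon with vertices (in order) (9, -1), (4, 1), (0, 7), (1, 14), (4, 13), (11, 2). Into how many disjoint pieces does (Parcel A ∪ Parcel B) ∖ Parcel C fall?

2

(Parcel A ∪ Parcel B) ∖ Parcel C splits into 2 disjoint pieces (area 35.9, area 42.6682).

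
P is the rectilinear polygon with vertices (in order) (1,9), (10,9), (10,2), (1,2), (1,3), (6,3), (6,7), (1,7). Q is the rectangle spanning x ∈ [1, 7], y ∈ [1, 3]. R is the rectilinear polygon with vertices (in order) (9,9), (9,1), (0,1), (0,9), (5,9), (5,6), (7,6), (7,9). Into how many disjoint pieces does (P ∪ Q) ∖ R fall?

2

(P ∪ Q) ∖ R splits into 2 disjoint pieces (area 7, area 5).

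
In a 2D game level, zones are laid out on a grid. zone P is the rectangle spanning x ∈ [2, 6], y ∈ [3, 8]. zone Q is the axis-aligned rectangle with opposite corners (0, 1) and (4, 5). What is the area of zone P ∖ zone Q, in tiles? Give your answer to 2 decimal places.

|zone P∩zone Q|: x∈[2,4], y∈[3,5] → 2·2 = 4.
|zone P| = 20.
|zone P ∖ zone Q| = |zone P| − |zone P∩zone Q| = 20 − 4 = 16.00.

16.00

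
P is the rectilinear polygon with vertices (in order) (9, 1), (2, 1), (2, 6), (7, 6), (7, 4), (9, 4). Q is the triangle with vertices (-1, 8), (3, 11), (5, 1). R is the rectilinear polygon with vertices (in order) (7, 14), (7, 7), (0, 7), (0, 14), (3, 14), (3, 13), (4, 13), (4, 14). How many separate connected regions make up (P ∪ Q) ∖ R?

1

(P ∪ Q) ∖ R is a single connected region.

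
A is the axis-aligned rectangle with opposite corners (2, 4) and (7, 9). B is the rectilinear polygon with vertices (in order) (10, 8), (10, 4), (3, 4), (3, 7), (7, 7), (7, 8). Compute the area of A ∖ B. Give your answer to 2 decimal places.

|A| = 25, |A∩B| = 12.
|A ∖ B| = |A| − |A∩B| = 25 − 12 = 13.00.

13.00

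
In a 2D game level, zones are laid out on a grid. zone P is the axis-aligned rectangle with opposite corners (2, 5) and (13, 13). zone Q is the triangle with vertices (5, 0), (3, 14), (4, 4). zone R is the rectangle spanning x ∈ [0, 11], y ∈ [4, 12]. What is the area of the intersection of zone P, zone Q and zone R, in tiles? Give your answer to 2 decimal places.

The intersection is the polygon with vertices (4.286,5), (3.9,5), (3.2,12), (3.286,12).
By the shoelace formula its area is 1.65.

1.65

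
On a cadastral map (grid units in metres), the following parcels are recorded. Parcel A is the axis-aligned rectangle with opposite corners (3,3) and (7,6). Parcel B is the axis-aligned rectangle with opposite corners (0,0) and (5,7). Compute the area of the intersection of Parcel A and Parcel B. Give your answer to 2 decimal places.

|Parcel A∩Parcel B|: x∈[3,5], y∈[3,6] → 2·3 = 6.

6.00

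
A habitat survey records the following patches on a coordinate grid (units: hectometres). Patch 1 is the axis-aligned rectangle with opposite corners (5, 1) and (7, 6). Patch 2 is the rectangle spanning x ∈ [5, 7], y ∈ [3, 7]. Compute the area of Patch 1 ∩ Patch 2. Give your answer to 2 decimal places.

|Patch 1∩Patch 2|: x∈[5,7], y∈[3,6] → 2·3 = 6.

6.00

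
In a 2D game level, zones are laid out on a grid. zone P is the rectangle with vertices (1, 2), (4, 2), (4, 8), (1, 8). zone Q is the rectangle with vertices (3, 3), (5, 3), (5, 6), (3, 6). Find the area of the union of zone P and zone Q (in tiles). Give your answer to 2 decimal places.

By inclusion–exclusion:
Individual areas: |zone P| = 18, |zone Q| = 6.
|zone P∩zone Q|: x∈[3,4], y∈[3,6] → 1·3 = 3.
|zone P ∪ zone Q| = 24 − 3 = 21.00.

21.00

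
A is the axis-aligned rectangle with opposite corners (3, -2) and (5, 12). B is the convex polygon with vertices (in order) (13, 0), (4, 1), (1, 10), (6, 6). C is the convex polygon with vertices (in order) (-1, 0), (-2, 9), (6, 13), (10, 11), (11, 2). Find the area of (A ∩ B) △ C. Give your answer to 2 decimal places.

114.29

|A ∩ B| = 11.7556.
|(A ∩ B) ∩ C| = 11.7333.
|(A ∩ B) △ C| = 11.7556 + 126 − 23.4667 = 114.29.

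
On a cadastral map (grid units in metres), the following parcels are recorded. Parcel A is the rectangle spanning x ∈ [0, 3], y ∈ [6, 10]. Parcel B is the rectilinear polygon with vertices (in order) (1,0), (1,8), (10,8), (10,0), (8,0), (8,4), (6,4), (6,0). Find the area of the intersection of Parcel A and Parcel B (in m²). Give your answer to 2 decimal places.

4.00

The intersection is the polygon with vertices (3,6), (1,6), (1,8), (3,8).
By the shoelace formula its area is 4.00.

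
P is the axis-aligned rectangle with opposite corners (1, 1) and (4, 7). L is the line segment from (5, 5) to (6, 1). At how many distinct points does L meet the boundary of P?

0

The segment lies entirely outside P and never meets its boundary.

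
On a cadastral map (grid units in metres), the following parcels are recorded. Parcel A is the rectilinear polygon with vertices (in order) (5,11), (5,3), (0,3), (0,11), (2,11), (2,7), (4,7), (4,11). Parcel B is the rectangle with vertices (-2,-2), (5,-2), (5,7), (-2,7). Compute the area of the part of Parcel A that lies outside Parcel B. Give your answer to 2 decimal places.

|Parcel A| = 32, |Parcel A∩Parcel B| = 20.
|Parcel A ∖ Parcel B| = |Parcel A| − |Parcel A∩Parcel B| = 32 − 20 = 12.00.

12.00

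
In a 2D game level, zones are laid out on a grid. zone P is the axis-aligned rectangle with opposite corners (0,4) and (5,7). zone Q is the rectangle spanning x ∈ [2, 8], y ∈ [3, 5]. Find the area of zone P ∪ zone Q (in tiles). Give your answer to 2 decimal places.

By inclusion–exclusion:
Individual areas: |zone P| = 15, |zone Q| = 12.
|zone P∩zone Q|: x∈[2,5], y∈[4,5] → 3·1 = 3.
|zone P ∪ zone Q| = 27 − 3 = 24.00.

24.00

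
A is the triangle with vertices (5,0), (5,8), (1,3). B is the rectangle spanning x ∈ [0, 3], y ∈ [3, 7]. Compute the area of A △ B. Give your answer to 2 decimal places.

23.00

|A| = 16, |B| = 12, |A∩B| = 2.5.
|A △ B| = |A| + |B| − 2·|A∩B| = 16 + 12 − 5 = 23.00.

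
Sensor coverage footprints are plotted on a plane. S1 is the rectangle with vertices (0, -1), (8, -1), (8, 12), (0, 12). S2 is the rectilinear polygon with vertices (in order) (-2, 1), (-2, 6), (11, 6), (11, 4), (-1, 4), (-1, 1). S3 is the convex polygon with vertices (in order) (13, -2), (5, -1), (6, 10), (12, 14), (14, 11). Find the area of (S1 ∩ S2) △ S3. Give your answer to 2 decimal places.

115.18

|S1 ∩ S2| = 16.
|(S1 ∩ S2) ∩ S3| = 4.9091.
|(S1 ∩ S2) △ S3| = 16 + 109 − 9.8182 = 115.18.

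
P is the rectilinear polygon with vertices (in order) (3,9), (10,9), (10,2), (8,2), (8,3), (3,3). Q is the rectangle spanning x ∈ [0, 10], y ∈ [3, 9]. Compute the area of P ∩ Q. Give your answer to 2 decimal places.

The intersection is the polygon with vertices (10,9), (10,3), (8,3), (3,3), (3,9).
By the shoelace formula its area is 42.00.

42.00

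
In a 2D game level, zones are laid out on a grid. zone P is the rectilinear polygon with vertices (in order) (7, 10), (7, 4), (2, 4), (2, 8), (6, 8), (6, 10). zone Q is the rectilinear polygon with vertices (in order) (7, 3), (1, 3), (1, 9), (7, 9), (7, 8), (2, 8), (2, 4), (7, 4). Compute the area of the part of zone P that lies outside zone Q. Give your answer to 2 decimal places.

21.00

|zone P| = 22, |zone P∩zone Q| = 1.
|zone P ∖ zone Q| = |zone P| − |zone P∩zone Q| = 22 − 1 = 21.00.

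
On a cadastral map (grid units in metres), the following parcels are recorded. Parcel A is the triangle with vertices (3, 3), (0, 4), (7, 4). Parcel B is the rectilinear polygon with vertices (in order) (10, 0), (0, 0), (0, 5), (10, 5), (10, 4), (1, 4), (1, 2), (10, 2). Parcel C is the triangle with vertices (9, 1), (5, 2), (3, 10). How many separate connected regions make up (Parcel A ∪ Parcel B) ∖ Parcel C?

(Parcel A ∪ Parcel B) ∖ Parcel C splits into 2 disjoint pieces (area 27.3064, area 3.3333).

2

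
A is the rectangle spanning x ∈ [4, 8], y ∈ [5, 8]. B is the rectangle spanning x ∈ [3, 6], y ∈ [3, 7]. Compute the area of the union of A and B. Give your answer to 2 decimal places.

20.00

By inclusion–exclusion:
Individual areas: |A| = 12, |B| = 12.
|A∩B|: x∈[4,6], y∈[5,7] → 2·2 = 4.
|A ∪ B| = 24 − 4 = 20.00.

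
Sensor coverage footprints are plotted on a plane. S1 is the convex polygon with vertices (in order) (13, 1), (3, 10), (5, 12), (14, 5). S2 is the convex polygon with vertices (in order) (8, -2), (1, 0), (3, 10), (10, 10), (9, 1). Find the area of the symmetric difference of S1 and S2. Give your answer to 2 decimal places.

|S1| = 40.5, |S2| = 82, |S1∩S2| = 17.9343.
|S1 △ S2| = |S1| + |S2| − 2·|S1∩S2| = 40.5 + 82 − 35.8685 = 86.63.

86.63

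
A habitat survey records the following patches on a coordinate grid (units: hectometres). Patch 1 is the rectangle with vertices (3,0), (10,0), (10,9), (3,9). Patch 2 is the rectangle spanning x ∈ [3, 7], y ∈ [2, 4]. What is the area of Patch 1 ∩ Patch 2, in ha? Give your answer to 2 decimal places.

8.00

|Patch 1∩Patch 2|: x∈[3,7], y∈[2,4] → 4·2 = 8.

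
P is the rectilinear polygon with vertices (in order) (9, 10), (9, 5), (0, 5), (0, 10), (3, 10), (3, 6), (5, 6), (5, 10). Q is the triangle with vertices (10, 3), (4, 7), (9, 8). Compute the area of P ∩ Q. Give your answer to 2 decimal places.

9.07

The intersection is the polygon with vertices (9,5), (7,5), (5,6.333), (5,7.2), (9,8).
By the shoelace formula its area is 9.07.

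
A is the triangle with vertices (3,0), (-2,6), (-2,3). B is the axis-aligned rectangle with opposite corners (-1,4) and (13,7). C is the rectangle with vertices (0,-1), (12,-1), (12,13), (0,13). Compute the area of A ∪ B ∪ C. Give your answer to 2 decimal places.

By inclusion–exclusion:
Individual areas: |A| = 7.5, |B| = 42, |C| = 168.
|A∩B| = 0.2667.
|A∩C| = 2.7.
|B∩C|: x∈[0,12], y∈[4,7] → 12·3 = 36.
|A∩B∩C| = 0.
|A ∪ B ∪ C| = 217.5 − 38.9667 + 0 = 178.53.

178.53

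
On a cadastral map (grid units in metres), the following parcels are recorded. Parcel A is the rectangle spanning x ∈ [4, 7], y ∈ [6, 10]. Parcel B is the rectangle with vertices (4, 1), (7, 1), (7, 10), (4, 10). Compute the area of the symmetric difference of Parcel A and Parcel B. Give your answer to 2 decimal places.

|Parcel A∩Parcel B|: x∈[4,7], y∈[6,10] → 3·4 = 12.
|Parcel A △ Parcel B| = |Parcel A| + |Parcel B| − 2·|Parcel A∩Parcel B| = 12 + 27 − 24 = 15.00.

15.00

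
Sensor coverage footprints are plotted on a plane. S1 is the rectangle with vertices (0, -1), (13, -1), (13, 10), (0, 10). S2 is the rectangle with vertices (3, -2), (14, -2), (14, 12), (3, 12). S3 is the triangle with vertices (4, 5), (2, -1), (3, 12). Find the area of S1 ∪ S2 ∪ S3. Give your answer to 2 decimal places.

187.15

By inclusion–exclusion:
Individual areas: |S1| = 143, |S2| = 154, |S3| = 10.
|S1∩S2|: x∈[3,13], y∈[-1,10] → 10·11 = 110.
|S1∩S3| = 9.5604.
|S2∩S3| = 5.
|S1∩S2∩S3| = 4.7143.
|S1 ∪ S2 ∪ S3| = 307 − 124.5604 + 4.7143 = 187.15.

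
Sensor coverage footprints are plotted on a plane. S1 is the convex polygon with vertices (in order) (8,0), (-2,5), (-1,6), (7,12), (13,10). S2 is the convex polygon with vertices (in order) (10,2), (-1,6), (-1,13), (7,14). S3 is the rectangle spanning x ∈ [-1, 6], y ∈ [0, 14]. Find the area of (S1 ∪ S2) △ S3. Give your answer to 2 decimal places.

78.93

|S1 ∪ S2| = 130.5583.
|(S1 ∪ S2) ∩ S3| = 74.8125.
|(S1 ∪ S2) △ S3| = 130.5583 + 98 − 149.625 = 78.93.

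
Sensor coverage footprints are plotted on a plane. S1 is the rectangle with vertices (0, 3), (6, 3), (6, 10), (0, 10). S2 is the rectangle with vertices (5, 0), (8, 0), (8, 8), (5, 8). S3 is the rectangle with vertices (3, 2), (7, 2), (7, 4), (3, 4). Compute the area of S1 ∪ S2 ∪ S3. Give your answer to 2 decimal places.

By inclusion–exclusion:
Individual areas: |S1| = 42, |S2| = 24, |S3| = 8.
|S1∩S2|: x∈[5,6], y∈[3,8] → 1·5 = 5.
|S1∩S3|: x∈[3,6], y∈[3,4] → 3·1 = 3.
|S2∩S3|: x∈[5,7], y∈[2,4] → 2·2 = 4.
|S1∩S2∩S3| = 1.
|S1 ∪ S2 ∪ S3| = 74 − 12 + 1 = 63.00.

63.00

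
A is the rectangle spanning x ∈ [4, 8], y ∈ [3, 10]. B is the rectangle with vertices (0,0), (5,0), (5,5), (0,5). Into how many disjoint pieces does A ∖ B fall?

1

A ∖ B is a single connected region.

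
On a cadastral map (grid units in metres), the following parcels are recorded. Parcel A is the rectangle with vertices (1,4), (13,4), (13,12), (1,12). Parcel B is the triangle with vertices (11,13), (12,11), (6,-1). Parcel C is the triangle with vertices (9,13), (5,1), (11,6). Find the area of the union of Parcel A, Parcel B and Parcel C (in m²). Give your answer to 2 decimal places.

102.04

By inclusion–exclusion:
Individual areas: |Parcel A| = 96, |Parcel B| = 12, |Parcel C| = 26.
|Parcel A∩Parcel B| = 9.7857.
|Parcel A∩Parcel C| = 21.7905.
|Parcel B∩Parcel C| = 5.5298.
|Parcel A∩Parcel B∩Parcel C| = 5.1436.
|Parcel A ∪ Parcel B ∪ Parcel C| = 134 − 37.106 + 5.1436 = 102.04.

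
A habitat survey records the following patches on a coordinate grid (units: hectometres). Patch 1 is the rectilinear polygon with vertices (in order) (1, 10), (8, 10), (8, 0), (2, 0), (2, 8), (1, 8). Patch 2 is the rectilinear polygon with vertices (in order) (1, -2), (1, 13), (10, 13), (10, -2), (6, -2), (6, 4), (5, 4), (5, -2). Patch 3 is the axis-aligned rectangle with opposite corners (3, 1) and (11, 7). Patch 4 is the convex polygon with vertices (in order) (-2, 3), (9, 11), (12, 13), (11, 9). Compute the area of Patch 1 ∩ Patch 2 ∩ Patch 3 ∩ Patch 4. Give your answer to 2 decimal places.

3.01

The intersection is the polygon with vertices (3,6.636), (3.5,7), (6.667,7), (3,5.308).
By the shoelace formula its area is 3.01.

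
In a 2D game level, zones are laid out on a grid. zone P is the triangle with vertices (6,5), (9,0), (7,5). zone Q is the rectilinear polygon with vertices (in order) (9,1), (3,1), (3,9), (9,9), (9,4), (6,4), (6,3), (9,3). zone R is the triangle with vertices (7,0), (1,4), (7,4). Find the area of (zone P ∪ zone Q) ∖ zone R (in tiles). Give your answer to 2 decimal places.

|zone P ∪ zone Q| = 45.8.
|(zone P ∪ zone Q) ∩ zone R| = 9.05.
|(zone P ∪ zone Q) ∖ zone R| = 45.8 − 9.05 = 36.75.

36.75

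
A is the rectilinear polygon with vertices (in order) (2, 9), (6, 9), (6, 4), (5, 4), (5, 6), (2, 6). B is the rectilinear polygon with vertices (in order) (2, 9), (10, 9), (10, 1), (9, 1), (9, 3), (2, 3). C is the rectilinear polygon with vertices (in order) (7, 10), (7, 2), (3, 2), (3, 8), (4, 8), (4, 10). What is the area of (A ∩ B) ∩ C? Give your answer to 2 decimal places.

The region (A ∩ B) ∩ C is the polygon with vertices (6,4), (5,4), (5,6), (3,6), (3,8), (4,8), (4,9), (6,9).
By the shoelace formula its area is 10.00.

10.00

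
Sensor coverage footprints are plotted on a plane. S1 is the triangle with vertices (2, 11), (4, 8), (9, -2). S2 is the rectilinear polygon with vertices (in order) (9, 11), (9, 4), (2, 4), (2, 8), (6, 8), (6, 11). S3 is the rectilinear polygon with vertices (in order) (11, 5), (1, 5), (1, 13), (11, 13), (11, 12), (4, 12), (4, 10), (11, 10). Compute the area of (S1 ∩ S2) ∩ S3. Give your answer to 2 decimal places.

The region (S1 ∩ S2) ∩ S3 is the polygon with vertices (3.615,8), (4,8), (5.5,5), (5.231,5).
By the shoelace formula its area is 0.98.

0.98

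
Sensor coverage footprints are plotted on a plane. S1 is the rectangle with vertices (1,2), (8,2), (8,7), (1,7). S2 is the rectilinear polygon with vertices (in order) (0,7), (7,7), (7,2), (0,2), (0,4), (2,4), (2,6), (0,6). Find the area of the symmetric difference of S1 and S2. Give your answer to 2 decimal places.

|S1| = 35, |S2| = 31, |S1∩S2| = 28.
|S1 △ S2| = |S1| + |S2| − 2·|S1∩S2| = 35 + 31 − 56 = 10.00.

10.00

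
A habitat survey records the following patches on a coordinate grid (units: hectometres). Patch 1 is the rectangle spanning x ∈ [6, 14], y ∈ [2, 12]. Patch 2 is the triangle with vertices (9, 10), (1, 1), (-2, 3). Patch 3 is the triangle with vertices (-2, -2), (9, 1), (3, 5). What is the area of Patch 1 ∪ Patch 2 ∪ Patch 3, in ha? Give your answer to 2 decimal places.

125.40

By inclusion–exclusion:
Individual areas: |Patch 1| = 80, |Patch 2| = 21.5, |Patch 3| = 31.
|Patch 1∩Patch 2| = 2.1989.
|Patch 1∩Patch 3| = 0.75.
|Patch 2∩Patch 3| = 4.153.
|Patch 1∩Patch 2∩Patch 3| = 0.
|Patch 1 ∪ Patch 2 ∪ Patch 3| = 132.5 − 7.1019 + 0 = 125.40.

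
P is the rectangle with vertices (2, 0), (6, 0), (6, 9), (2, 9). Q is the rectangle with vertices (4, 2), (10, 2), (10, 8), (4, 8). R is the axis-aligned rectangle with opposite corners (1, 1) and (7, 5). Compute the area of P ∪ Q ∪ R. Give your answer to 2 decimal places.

By inclusion–exclusion:
Individual areas: |P| = 36, |Q| = 36, |R| = 24.
|P∩Q|: x∈[4,6], y∈[2,8] → 2·6 = 12.
|P∩R|: x∈[2,6], y∈[1,5] → 4·4 = 16.
|Q∩R|: x∈[4,7], y∈[2,5] → 3·3 = 9.
|P∩Q∩R| = 6.
|P ∪ Q ∪ R| = 96 − 37 + 6 = 65.00.

65.00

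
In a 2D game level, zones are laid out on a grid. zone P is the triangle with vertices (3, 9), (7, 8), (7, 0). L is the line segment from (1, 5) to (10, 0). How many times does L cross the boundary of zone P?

The segment meets the boundary at (7,1.667), (6.016,2.213).

2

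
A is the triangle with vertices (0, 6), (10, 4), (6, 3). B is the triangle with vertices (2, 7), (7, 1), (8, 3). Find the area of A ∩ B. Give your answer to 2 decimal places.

The intersection is the polygon with vertices (5,5), (7.455,3.364), (6,3), (4.857,3.571), (3.4,5.32).
By the shoelace formula its area is 3.66.

3.66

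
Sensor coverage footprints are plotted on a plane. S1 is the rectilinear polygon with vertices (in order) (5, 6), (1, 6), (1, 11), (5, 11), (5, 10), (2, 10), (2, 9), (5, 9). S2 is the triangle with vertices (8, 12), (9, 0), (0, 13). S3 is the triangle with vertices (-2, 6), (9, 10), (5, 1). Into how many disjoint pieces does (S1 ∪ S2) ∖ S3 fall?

(S1 ∪ S2) ∖ S3 splits into 2 disjoint pieces (area 28.8728, area 10.0251).

2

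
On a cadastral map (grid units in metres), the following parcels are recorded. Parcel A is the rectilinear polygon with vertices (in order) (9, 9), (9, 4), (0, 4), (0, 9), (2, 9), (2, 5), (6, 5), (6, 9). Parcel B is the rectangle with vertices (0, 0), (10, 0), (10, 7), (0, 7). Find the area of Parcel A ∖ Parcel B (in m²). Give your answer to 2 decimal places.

|Parcel A| = 29, |Parcel A∩Parcel B| = 19.
|Parcel A ∖ Parcel B| = |Parcel A| − |Parcel A∩Parcel B| = 29 − 19 = 10.00.

10.00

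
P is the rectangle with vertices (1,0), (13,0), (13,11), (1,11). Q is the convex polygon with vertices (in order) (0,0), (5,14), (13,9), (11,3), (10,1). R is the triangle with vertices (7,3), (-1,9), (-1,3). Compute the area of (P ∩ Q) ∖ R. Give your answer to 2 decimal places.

87.45

|P ∩ Q| = 97.8429.
|(P ∩ Q) ∩ R| = 10.3959.
|(P ∩ Q) ∖ R| = 97.8429 − 10.3959 = 87.45.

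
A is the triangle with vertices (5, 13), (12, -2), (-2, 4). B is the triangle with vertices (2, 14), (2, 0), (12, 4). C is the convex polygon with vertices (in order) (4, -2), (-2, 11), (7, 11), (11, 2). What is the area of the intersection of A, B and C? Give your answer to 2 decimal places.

52.33

The intersection is the polygon with vertices (4.759,1.103), (2.027,2.274), (2,2.333), (2,9.143), (3.444,11), (5,11), (6.75,9.25), (9.64,3.056).
By the shoelace formula its area is 52.33.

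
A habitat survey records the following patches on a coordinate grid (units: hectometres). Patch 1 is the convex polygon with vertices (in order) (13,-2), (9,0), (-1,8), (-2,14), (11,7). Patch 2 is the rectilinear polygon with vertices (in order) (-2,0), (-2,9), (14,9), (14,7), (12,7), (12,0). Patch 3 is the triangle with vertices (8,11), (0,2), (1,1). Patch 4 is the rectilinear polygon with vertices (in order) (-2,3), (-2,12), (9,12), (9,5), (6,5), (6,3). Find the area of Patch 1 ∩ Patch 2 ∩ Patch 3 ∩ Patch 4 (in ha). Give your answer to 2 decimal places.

3.30

The intersection is the polygon with vertices (3.423,4.462), (2.701,5.039), (6.222,9), (6.6,9).
By the shoelace formula its area is 3.30.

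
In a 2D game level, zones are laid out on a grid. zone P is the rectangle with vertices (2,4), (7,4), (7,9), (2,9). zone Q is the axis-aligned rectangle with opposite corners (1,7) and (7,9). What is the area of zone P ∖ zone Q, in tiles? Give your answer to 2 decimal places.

|zone P∩zone Q|: x∈[2,7], y∈[7,9] → 5·2 = 10.
|zone P| = 25.
|zone P ∖ zone Q| = |zone P| − |zone P∩zone Q| = 25 − 10 = 15.00.

15.00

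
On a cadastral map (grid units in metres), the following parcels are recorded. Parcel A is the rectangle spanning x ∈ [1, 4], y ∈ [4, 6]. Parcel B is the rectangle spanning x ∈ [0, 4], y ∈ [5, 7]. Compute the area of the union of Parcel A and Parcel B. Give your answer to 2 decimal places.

11.00

By inclusion–exclusion:
Individual areas: |Parcel A| = 6, |Parcel B| = 8.
|Parcel A∩Parcel B|: x∈[1,4], y∈[5,6] → 3·1 = 3.
|Parcel A ∪ Parcel B| = 14 − 3 = 11.00.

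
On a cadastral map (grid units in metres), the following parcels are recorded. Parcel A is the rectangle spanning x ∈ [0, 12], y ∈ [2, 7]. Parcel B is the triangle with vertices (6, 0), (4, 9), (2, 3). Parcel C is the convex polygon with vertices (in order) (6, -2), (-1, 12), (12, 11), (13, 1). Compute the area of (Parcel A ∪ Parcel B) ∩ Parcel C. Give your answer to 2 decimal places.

49.32

|Parcel A ∪ Parcel B| = 63.3333.
|(Parcel A ∪ Parcel B) ∩ Parcel C| = 49.32.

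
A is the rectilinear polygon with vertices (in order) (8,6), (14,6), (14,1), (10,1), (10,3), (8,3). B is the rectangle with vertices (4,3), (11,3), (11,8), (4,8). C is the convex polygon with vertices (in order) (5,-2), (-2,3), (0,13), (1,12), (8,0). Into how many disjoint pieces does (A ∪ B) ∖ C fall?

1

(A ∪ B) ∖ C is a single connected region.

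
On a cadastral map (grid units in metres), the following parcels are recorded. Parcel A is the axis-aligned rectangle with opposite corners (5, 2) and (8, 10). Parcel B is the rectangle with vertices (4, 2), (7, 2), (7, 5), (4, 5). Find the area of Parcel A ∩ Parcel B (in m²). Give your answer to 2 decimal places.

|Parcel A∩Parcel B|: x∈[5,7], y∈[2,5] → 2·3 = 6.

6.00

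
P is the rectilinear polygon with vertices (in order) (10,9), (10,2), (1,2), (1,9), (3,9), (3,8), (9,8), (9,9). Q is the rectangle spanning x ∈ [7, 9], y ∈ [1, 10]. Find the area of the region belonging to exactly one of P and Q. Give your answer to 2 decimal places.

|P| = 57, |Q| = 18, |P∩Q| = 12.
|P △ Q| = |P| + |Q| − 2·|P∩Q| = 57 + 18 − 24 = 51.00.

51.00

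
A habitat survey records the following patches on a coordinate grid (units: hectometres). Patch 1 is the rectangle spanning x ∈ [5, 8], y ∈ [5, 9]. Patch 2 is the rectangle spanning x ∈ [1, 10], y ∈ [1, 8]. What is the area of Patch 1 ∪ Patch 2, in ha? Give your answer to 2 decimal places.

By inclusion–exclusion:
Individual areas: |Patch 1| = 12, |Patch 2| = 63.
|Patch 1∩Patch 2|: x∈[5,8], y∈[5,8] → 3·3 = 9.
|Patch 1 ∪ Patch 2| = 75 − 9 = 66.00.

66.00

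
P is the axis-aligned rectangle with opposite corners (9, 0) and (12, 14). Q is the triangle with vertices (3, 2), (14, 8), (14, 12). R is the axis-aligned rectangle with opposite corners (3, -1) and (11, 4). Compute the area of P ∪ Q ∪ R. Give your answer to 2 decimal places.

By inclusion–exclusion:
Individual areas: |P| = 42, |Q| = 22, |R| = 40.
|P∩Q| = 8.1818.
|P∩R|: x∈[9,11], y∈[0,4] → 2·4 = 8.
|Q∩R| = 1.4667.
|P∩Q∩R| = 0.
|P ∪ Q ∪ R| = 104 − 17.6485 + 0 = 86.35.

86.35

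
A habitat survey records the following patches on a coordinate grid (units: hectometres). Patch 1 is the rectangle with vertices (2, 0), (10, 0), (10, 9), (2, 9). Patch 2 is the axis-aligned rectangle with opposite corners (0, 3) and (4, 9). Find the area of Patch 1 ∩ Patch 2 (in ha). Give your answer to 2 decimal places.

12.00

|Patch 1∩Patch 2|: x∈[2,4], y∈[3,9] → 2·6 = 12.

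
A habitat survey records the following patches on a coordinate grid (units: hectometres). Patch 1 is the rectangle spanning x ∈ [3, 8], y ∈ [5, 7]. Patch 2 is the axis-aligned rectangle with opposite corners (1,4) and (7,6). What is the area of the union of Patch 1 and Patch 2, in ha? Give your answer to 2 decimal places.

By inclusion–exclusion:
Individual areas: |Patch 1| = 10, |Patch 2| = 12.
|Patch 1∩Patch 2|: x∈[3,7], y∈[5,6] → 4·1 = 4.
|Patch 1 ∪ Patch 2| = 22 − 4 = 18.00.

18.00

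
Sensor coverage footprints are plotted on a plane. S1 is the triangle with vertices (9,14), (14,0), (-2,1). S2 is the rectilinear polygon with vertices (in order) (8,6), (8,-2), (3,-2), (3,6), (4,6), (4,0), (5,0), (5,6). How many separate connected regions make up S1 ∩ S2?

S1 ∩ S2 splits into 2 disjoint pieces (area 16.5938, area 5.3438).

2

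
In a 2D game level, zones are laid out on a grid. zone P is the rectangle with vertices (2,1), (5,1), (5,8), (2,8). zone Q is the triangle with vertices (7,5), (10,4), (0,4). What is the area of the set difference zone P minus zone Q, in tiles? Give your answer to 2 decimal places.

|zone P| = 21, |zone P∩zone Q| = 1.5.
|zone P ∖ zone Q| = |zone P| − |zone P∩zone Q| = 21 − 1.5 = 19.50.

19.50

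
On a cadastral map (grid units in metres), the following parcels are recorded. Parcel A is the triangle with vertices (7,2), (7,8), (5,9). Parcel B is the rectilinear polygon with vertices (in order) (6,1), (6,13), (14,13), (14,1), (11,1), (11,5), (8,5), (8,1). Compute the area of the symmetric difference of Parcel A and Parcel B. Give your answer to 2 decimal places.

|Parcel A| = 6, |Parcel B| = 84, |Parcel A∩Parcel B| = 4.5.
|Parcel A △ Parcel B| = |Parcel A| + |Parcel B| − 2·|Parcel A∩Parcel B| = 6 + 84 − 9 = 81.00.

81.00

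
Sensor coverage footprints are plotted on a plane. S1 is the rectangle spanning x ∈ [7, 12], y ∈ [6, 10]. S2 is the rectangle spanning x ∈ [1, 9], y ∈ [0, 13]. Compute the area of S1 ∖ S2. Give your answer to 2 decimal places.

|S1∩S2|: x∈[7,9], y∈[6,10] → 2·4 = 8.
|S1| = 20.
|S1 ∖ S2| = |S1| − |S1∩S2| = 20 − 8 = 12.00.

12.00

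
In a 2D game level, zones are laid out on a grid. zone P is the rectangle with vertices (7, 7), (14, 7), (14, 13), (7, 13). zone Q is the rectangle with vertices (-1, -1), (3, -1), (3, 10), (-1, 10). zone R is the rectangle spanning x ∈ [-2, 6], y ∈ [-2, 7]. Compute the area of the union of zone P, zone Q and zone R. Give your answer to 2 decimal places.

126.00

By inclusion–exclusion:
Individual areas: |zone P| = 42, |zone Q| = 44, |zone R| = 72.
|zone P∩zone Q| = 0 (no overlap).
|zone P∩zone R| = 0 (no overlap).
|zone Q∩zone R|: x∈[-1,3], y∈[-1,7] → 4·8 = 32.
|zone P∩zone Q∩zone R| = 0.
|zone P ∪ zone Q ∪ zone R| = 158 − 32 + 0 = 126.00.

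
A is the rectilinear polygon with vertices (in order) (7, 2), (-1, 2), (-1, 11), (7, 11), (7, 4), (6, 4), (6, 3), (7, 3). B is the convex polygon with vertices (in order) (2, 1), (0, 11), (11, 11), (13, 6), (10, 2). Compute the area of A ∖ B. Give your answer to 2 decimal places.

|A| = 71, |A∩B| = 53.9.
|A ∖ B| = |A| − |A∩B| = 71 − 53.9 = 17.10.

17.10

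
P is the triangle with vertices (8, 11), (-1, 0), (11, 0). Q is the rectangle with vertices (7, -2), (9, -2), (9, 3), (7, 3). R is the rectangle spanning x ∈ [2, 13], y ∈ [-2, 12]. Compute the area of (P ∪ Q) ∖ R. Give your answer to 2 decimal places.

|P ∪ Q| = 70.
|(P ∪ Q) ∩ R| = 64.5.
|(P ∪ Q) ∖ R| = 70 − 64.5 = 5.50.

5.50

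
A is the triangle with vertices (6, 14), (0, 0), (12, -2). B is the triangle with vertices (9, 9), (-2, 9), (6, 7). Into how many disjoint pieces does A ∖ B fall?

2

A ∖ B splits into 2 disjoint pieces (area 10.0446, area 73.1661).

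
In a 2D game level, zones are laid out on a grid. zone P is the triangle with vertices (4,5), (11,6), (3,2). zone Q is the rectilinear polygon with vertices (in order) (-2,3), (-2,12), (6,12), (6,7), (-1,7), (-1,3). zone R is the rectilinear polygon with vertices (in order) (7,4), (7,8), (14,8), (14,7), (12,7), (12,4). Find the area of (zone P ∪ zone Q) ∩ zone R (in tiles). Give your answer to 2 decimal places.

The region (zone P ∪ zone Q) ∩ zone R is the polygon with vertices (7,4), (7,5.429), (11,6).
By the shoelace formula its area is 2.86.

2.86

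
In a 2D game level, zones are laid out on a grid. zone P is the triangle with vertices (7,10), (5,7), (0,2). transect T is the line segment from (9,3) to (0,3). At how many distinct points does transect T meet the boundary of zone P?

The segment meets the boundary at (0.875,3), (1,3).

2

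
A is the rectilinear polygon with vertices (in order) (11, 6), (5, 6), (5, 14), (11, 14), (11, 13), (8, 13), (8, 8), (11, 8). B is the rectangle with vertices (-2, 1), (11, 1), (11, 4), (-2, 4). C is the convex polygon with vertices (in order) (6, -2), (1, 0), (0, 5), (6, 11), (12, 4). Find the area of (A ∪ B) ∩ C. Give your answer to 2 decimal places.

44.52

|A ∪ B| = 72.
|(A ∪ B) ∩ C| = 44.52.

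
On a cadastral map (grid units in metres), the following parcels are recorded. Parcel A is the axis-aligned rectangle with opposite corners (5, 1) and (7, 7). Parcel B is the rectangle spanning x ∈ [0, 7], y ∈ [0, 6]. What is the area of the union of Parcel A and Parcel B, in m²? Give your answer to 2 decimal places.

44.00

By inclusion–exclusion:
Individual areas: |Parcel A| = 12, |Parcel B| = 42.
|Parcel A∩Parcel B|: x∈[5,7], y∈[1,6] → 2·5 = 10.
|Parcel A ∪ Parcel B| = 54 − 10 = 44.00.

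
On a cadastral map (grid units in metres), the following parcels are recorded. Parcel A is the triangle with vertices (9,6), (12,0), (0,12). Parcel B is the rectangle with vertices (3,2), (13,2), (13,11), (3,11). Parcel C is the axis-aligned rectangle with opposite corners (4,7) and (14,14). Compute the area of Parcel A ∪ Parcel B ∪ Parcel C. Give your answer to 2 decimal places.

By inclusion–exclusion:
Individual areas: |Parcel A| = 18, |Parcel B| = 90, |Parcel C| = 70.
|Parcel A∩Parcel B| = 15.5.
|Parcel A∩Parcel C| = 3.5833.
|Parcel B∩Parcel C|: x∈[4,13], y∈[7,11] → 9·4 = 36.
|Parcel A∩Parcel B∩Parcel C| = 3.5833.
|Parcel A ∪ Parcel B ∪ Parcel C| = 178 − 55.0833 + 3.5833 = 126.50.

126.50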